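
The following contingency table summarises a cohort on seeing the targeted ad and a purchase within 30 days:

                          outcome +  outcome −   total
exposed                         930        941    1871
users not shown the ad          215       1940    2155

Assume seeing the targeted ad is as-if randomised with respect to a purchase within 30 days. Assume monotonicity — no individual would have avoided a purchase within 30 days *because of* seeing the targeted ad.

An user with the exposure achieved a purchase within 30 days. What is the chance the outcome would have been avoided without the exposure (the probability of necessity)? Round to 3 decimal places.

PN ≈ 0.799

p₁ = P(outcome | exposed) = 930/1871 = 0.49706
p₀ = P(outcome | unexposed) = 215/2155 = 0.099768
Under exogeneity and monotonicity, PN = (p₁ − p₀) / p₁.
PN = (0.49706 − 0.099768) / 0.49706 = 0.39729 / 0.49706 ≈ 0.7993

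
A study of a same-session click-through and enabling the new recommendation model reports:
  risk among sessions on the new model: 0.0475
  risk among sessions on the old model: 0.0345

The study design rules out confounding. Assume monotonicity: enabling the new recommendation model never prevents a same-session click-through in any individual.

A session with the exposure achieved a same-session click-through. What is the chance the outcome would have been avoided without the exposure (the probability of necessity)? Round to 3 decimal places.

Let p₁ = 0.0475, p₀ = 0.0345.
Under exogeneity and monotonicity, PN = (p₁ − p₀) / p₁.
PN = (0.0475 − 0.0345) / 0.0475 = 0.013 / 0.0475 ≈ 0.2737

PN ≈ 0.274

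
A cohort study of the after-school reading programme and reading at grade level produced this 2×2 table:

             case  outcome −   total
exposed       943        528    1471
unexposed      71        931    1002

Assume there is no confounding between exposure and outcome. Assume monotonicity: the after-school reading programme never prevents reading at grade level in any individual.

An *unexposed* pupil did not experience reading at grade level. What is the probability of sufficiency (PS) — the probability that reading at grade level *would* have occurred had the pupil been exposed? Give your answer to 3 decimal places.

p₁ = P(outcome | exposed) = 943/1471 = 0.64106
p₀ = P(outcome | unexposed) = 71/1002 = 0.070858
Under exogeneity and monotonicity, PS = (p₁ − p₀)/(1 − p₀).
PS = (0.64106 − 0.070858) / 0.92914 ≈ 0.6137

PS ≈ 0.614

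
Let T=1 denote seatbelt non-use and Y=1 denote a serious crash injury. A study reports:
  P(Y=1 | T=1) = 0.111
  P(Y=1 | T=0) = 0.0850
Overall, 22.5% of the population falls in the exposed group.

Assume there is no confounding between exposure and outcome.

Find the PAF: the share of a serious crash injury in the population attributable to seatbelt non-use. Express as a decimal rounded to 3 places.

Let p₁ = 0.111, p₀ = 0.085.
Overall risk P(Y=1) = π·p₁ + (1−π)·p₀ = 0.225×0.111 + 0.775×0.085 = 0.09085.
Under exogeneity, PAF = [P(Y=1) − p₀] / P(Y=1).
PAF = (0.09085 − 0.085) / 0.09085 ≈ 0.0644

PAF ≈ 0.064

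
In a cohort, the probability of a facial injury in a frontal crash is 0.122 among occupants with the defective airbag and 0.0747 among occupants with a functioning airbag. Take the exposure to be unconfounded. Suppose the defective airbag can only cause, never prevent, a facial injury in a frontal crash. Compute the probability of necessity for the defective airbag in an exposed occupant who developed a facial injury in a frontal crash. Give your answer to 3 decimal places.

Let p₁ = 0.122, p₀ = 0.0747.
Under exogeneity and monotonicity, PN = (p₁ − p₀) / p₁.
PN = (0.122 − 0.0747) / 0.122 = 0.0473 / 0.122 ≈ 0.3877

PN ≈ 0.388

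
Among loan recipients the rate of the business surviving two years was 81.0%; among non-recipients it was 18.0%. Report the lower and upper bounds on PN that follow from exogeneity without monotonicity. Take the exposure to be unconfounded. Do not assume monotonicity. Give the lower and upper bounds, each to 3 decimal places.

0.778 ≤ PN ≤ 1.000

p₁ = 0.81, p₀ = 0.18.
Under exogeneity alone the bounds on PN are max{0,(p₁−p₀)/p₁} ≤ PN ≤ min{1,(1−p₀)/p₁}.
  lower = (p₁ − p₀)/p₁ = 0.63 / 0.81 ≈ 0.7778
  upper = min{1, (1 − p₀)/p₁} = 0.82 / 0.81 ≈ 1.0123 → capped at 1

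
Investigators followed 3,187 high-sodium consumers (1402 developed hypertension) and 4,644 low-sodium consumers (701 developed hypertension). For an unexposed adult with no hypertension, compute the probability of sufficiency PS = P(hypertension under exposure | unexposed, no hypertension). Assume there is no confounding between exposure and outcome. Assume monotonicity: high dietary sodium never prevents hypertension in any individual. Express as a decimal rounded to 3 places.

PS ≈ 0.340

p₁ = P(outcome | exposed) = 1402/3187 = 0.43991
p₀ = P(outcome | unexposed) = 701/4644 = 0.15095
Under exogeneity and monotonicity, PS = (p₁ − p₀) / (1 − p₀).
PS = (0.43991 − 0.15095) / (1 − 0.15095) = 0.28896 / 0.84905 ≈ 0.3403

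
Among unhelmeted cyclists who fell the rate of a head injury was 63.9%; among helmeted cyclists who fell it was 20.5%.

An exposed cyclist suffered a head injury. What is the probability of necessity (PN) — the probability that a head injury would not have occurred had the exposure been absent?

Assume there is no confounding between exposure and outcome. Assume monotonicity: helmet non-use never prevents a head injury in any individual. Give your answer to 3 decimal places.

PN ≈ 0.679

p₁ = 0.639, p₀ = 0.205.
Under exogeneity and monotonicity, PN = (p₁ − p₀) / p₁.
PN = (0.639 − 0.205) / 0.639 = 0.434 / 0.639 ≈ 0.6792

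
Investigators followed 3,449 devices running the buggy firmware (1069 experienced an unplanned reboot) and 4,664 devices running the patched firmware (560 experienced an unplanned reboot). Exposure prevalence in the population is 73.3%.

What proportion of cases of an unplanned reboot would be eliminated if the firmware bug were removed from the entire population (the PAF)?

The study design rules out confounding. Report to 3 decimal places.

PAF ≈ 0.537

p₁ = P(outcome | exposed) = 1069/3449 = 0.30994
p₀ = P(outcome | unexposed) = 560/4664 = 0.12007
Overall risk P(Y=1) = π·p₁ + (1−π)·p₀ = 0.733×0.30994 + 0.267×0.12007 = 0.25925.
Under exogeneity, PAF = [P(Y=1) − p₀] / P(Y=1).
PAF = (0.25925 − 0.12007) / 0.25925 ≈ 0.5369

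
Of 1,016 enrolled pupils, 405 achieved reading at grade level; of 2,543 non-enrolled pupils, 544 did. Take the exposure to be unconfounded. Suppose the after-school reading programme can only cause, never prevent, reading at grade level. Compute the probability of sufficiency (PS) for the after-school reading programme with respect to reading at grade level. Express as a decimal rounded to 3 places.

PS ≈ 0.235

p₁ = P(outcome | exposed) = 405/1016 = 0.39862
p₀ = P(outcome | unexposed) = 544/2543 = 0.21392
Under exogeneity and monotonicity, PS = (p₁ − p₀) / (1 − p₀).
PS = (0.39862 − 0.21392) / (1 − 0.21392) = 0.1847 / 0.78608 ≈ 0.2350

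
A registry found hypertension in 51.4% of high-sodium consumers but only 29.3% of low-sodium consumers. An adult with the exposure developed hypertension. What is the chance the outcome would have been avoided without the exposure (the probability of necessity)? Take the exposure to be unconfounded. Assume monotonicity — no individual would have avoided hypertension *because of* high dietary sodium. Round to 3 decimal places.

PN ≈ 0.430

p₁ = 0.514, p₀ = 0.293.
Under exogeneity and monotonicity, PN = (p₁ − p₀) / p₁.
PN = (0.514 − 0.293) / 0.514 = 0.221 / 0.514 ≈ 0.4300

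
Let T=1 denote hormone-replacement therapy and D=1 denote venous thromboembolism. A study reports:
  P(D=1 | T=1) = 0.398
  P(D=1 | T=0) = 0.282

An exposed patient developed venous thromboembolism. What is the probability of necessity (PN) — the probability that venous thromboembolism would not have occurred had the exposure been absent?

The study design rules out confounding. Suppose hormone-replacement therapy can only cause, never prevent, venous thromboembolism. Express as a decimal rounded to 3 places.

PN ≈ 0.291

Let p₁ = 0.398, p₀ = 0.282.
Under exogeneity and monotonicity, PN = (p₁ − p₀) / p₁.
PN = (0.398 − 0.282) / 0.398 = 0.116 / 0.398 ≈ 0.2915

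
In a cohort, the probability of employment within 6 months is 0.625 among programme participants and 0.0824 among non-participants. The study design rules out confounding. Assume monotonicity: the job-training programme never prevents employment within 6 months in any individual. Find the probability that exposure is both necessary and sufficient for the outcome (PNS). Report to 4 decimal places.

Let p₁ = 0.625, p₀ = 0.0824.
Under exogeneity and monotonicity, PNS = p₁ − p₀.
PNS = 0.625 − 0.0824 = 0.5426

PNS ≈ 0.5426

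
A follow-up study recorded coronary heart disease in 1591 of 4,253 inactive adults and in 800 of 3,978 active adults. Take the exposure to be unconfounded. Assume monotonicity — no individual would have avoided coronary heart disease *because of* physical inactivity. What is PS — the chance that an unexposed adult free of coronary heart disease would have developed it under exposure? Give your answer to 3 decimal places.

p₁ = P(outcome | exposed) = 1591/4253 = 0.37409
p₀ = P(outcome | unexposed) = 800/3978 = 0.20111
Under exogeneity and monotonicity, PS = (p₁ − p₀) / (1 − p₀).
PS = (0.37409 − 0.20111) / (1 − 0.20111) = 0.17298 / 0.79889 ≈ 0.2165

PS ≈ 0.217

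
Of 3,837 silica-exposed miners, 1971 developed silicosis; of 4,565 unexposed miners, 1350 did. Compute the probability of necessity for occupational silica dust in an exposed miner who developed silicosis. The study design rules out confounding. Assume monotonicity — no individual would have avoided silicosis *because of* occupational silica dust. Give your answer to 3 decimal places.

p₁ = P(outcome | exposed) = 1971/3837 = 0.51368
p₀ = P(outcome | unexposed) = 1350/4565 = 0.29573
Under exogeneity and monotonicity, PN = (p₁ − p₀) / p₁.
PN = (0.51368 − 0.29573) / 0.51368 = 0.21795 / 0.51368 ≈ 0.4243

PN ≈ 0.424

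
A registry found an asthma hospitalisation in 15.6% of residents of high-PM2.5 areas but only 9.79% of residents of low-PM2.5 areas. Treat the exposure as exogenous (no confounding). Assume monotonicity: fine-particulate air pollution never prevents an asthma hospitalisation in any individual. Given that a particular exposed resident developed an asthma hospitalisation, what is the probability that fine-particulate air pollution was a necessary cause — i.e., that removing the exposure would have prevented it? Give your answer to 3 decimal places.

PN ≈ 0.372

p₁ = 0.156, p₀ = 0.0979.
Under exogeneity and monotonicity, PN = (p₁ − p₀) / p₁.
PN = (0.156 − 0.0979) / 0.156 = 0.0581 / 0.156 ≈ 0.3724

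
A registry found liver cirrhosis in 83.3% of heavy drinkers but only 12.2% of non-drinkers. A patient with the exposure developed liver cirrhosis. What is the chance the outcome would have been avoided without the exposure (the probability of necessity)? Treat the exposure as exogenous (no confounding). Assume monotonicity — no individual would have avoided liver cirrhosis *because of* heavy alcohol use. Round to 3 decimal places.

PN ≈ 0.854

p₁ = 0.833, p₀ = 0.122.
Under exogeneity and monotonicity, PN = (p₁ − p₀) / p₁.
PN = (0.833 − 0.122) / 0.833 = 0.711 / 0.833 ≈ 0.8535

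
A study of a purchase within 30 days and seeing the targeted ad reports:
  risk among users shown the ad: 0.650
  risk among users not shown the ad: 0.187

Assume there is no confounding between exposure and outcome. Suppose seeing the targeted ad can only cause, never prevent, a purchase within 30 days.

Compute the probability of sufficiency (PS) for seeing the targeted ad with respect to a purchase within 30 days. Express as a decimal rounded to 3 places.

PS ≈ 0.569

Let p₁ = 0.65, p₀ = 0.187.
Under exogeneity and monotonicity, PS = (p₁ − p₀) / (1 − p₀).
PS = (0.65 − 0.187) / (1 − 0.187) = 0.463 / 0.813 ≈ 0.5695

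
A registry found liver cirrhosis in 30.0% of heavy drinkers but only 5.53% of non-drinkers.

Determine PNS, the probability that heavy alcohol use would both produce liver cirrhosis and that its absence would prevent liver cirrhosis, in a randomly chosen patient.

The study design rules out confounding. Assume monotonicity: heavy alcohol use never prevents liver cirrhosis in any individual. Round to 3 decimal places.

PNS ≈ 0.245

p₁ = 0.3, p₀ = 0.0553.
Under exogeneity and monotonicity, PNS = p₁ − p₀.
PNS = 0.3 − 0.0553 = 0.2447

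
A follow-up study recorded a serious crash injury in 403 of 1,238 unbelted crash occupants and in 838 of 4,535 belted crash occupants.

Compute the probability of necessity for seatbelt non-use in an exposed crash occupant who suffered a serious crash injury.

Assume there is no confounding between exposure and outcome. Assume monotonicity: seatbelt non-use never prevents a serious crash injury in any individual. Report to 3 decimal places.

p₁ = P(outcome | exposed) = 403/1238 = 0.32553
p₀ = P(outcome | unexposed) = 838/4535 = 0.18479
Under exogeneity and monotonicity, PN = (p₁ − p₀) / p₁.
PN = (0.32553 − 0.18479) / 0.32553 = 0.14074 / 0.32553 ≈ 0.4323

PN ≈ 0.432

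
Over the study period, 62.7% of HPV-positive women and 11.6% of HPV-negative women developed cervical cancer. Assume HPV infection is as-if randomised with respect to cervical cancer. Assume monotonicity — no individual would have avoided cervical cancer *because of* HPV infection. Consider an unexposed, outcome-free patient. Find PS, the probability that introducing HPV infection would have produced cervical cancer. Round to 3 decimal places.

PS ≈ 0.578

p₁ = 0.627, p₀ = 0.116.
Under exogeneity and monotonicity, PS = (p₁ − p₀) / (1 − p₀).
PS = (0.627 − 0.116) / (1 − 0.116) = 0.511 / 0.884 ≈ 0.5781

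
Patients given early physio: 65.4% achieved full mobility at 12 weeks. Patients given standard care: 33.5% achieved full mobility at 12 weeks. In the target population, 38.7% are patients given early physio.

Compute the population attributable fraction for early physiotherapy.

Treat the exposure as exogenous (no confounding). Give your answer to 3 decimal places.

PAF ≈ 0.269

p₁ = 0.654, p₀ = 0.335.
Overall risk P(Y=1) = π·p₁ + (1−π)·p₀ = 0.387×0.654 + 0.613×0.335 = 0.45845.
Under exogeneity, PAF = [P(Y=1) − p₀] / P(Y=1).
PAF = (0.45845 − 0.335) / 0.45845 ≈ 0.2693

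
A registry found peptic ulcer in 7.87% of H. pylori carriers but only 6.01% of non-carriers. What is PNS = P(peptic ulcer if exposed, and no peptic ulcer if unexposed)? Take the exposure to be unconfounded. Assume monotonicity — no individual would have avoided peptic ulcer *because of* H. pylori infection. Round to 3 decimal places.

PNS ≈ 0.019

p₁ = 0.0787, p₀ = 0.0601.
Under exogeneity and monotonicity, PNS = p₁ − p₀.
PNS = 0.0787 − 0.0601 = 0.0186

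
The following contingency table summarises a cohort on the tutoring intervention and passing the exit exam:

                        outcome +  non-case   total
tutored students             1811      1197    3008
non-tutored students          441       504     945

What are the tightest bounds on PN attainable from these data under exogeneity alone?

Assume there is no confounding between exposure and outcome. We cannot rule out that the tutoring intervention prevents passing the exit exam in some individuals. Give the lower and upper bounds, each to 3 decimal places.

0.225 ≤ PN ≤ 0.886

p₁ = P(outcome | exposed) = 1811/3008 = 0.60206
p₀ = P(outcome | unexposed) = 441/945 = 0.46667
Under exogeneity alone the bounds on PN are max{0,(p₁−p₀)/p₁} ≤ PN ≤ min{1,(1−p₀)/p₁}.
  lower = (p₁ − p₀)/p₁ = 0.13539 / 0.60206 ≈ 0.2249
  upper = min{1, (1 − p₀)/p₁} = 0.53333 / 0.60206 ≈ 0.8858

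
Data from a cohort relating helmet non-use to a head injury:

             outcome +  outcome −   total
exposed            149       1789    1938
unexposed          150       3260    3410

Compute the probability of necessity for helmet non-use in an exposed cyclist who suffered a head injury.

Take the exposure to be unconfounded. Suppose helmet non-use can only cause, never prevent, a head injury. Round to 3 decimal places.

p₁ = P(outcome | exposed) = 149/1938 = 0.076883
p₀ = P(outcome | unexposed) = 150/3410 = 0.043988
Under exogeneity and monotonicity, PN = (p₁ − p₀) / p₁.
PN = (0.076883 − 0.043988) / 0.076883 = 0.032895 / 0.076883 ≈ 0.4279

PN ≈ 0.428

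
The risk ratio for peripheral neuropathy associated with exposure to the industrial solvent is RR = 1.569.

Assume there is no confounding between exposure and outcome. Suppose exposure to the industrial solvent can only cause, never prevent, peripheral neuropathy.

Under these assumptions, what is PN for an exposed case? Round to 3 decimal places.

Under exogeneity and monotonicity, PN = (RR − 1) / RR = 1 − 1/RR.
PN = (1.569 − 1) / 1.569 = 0.569 / 1.569 ≈ 0.3627

PN ≈ 0.363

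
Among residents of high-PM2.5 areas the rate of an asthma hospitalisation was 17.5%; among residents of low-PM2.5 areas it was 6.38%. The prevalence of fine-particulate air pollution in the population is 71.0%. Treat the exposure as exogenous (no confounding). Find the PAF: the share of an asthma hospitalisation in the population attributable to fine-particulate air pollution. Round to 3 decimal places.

PAF ≈ 0.553

p₁ = 0.175, p₀ = 0.0638.
Overall risk P(Y=1) = π·p₁ + (1−π)·p₀ = 0.71×0.175 + 0.29×0.0638 = 0.14275.
Under exogeneity, PAF = [P(Y=1) − p₀] / P(Y=1).
PAF = (0.14275 − 0.0638) / 0.14275 ≈ 0.5531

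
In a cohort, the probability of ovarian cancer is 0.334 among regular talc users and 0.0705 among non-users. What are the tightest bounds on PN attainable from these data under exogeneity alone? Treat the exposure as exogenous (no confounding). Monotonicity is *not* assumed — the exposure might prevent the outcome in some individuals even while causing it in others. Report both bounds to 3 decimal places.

0.789 ≤ PN ≤ 1.000

Let p₁ = 0.334, p₀ = 0.0705.
Under exogeneity alone the bounds on PN are max{0,(p₁−p₀)/p₁} ≤ PN ≤ min{1,(1−p₀)/p₁}.
  lower = (p₁ − p₀)/p₁ = 0.2635 / 0.334 ≈ 0.7889
  upper = min{1, (1 − p₀)/p₁} = 0.9295 / 0.334 ≈ 2.7829 → capped at 1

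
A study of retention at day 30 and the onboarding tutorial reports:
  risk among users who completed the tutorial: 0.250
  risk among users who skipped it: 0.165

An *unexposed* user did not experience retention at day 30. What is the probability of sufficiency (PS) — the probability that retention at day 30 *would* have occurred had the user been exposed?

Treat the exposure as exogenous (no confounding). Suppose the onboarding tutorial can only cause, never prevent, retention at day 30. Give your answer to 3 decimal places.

PS ≈ 0.102

Let p₁ = 0.25, p₀ = 0.165.
Under exogeneity and monotonicity, PS = (p₁ − p₀) / (1 − p₀).
PS = (0.25 − 0.165) / (1 − 0.165) = 0.085 / 0.835 ≈ 0.1018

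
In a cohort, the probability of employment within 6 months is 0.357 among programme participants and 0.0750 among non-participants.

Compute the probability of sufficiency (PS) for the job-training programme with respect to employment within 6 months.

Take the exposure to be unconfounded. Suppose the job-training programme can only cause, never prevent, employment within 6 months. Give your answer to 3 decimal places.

PS ≈ 0.305

Let p₁ = 0.357, p₀ = 0.075.
Under exogeneity and monotonicity, PS = (p₁ − p₀) / (1 − p₀).
PS = (0.357 − 0.075) / (1 − 0.075) = 0.282 / 0.925 ≈ 0.3049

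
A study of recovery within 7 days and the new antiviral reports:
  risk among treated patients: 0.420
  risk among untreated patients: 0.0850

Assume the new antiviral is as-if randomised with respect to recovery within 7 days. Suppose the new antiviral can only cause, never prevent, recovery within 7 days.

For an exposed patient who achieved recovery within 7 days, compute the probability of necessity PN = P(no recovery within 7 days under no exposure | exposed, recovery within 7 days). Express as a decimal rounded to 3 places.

Let p₁ = 0.42, p₀ = 0.085.
Under exogeneity and monotonicity, PN = (p₁ − p₀) / p₁.
PN = (0.42 − 0.085) / 0.42 = 0.335 / 0.42 ≈ 0.7976

PN ≈ 0.798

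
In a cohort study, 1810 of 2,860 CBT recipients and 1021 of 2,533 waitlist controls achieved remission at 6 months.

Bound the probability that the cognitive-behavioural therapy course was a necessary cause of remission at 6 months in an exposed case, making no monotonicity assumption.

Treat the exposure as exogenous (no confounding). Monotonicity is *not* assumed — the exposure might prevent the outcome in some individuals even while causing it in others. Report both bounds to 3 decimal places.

p₁ = P(outcome | exposed) = 1810/2860 = 0.63287
p₀ = P(outcome | unexposed) = 1021/2533 = 0.40308
Under exogeneity alone the bounds on PN are max{0,(p₁−p₀)/p₁} ≤ PN ≤ min{1,(1−p₀)/p₁}.
  lower = (p₁ − p₀)/p₁ = 0.22979 / 0.63287 ≈ 0.3631
  upper = min{1, (1 − p₀)/p₁} = 0.59692 / 0.63287 ≈ 0.9432

0.363 ≤ PN ≤ 0.943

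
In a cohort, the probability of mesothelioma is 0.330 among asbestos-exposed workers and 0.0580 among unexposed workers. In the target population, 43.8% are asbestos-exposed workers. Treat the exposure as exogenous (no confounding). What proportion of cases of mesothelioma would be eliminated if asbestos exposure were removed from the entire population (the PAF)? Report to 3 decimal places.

Let p₁ = 0.33, p₀ = 0.058.
Overall risk P(Y=1) = π·p₁ + (1−π)·p₀ = 0.438×0.33 + 0.562×0.058 = 0.17714.
Under exogeneity, PAF = [P(Y=1) − p₀] / P(Y=1).
PAF = (0.17714 − 0.058) / 0.17714 ≈ 0.6726

PAF ≈ 0.673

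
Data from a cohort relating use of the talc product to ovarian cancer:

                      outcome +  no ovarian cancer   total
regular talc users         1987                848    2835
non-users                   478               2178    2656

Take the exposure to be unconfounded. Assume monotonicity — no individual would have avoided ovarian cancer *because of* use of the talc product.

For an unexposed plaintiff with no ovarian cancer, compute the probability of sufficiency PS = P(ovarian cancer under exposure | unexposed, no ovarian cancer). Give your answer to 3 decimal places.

PS ≈ 0.635

p₁ = P(outcome | exposed) = 1987/2835 = 0.70088
p₀ = P(outcome | unexposed) = 478/2656 = 0.17997
Under exogeneity and monotonicity, PS = (p₁ − p₀) / (1 − p₀).
PS = (0.70088 − 0.17997) / (1 − 0.17997) = 0.52091 / 0.82003 ≈ 0.6352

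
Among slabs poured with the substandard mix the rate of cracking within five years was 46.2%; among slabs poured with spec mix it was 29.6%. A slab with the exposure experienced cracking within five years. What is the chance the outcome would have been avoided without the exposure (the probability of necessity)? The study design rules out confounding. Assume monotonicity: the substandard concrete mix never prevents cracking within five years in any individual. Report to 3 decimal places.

p₁ = 0.462, p₀ = 0.296.
Under exogeneity and monotonicity, PN = (p₁ − p₀) / p₁.
PN = (0.462 − 0.296) / 0.462 = 0.166 / 0.462 ≈ 0.3593

PN ≈ 0.359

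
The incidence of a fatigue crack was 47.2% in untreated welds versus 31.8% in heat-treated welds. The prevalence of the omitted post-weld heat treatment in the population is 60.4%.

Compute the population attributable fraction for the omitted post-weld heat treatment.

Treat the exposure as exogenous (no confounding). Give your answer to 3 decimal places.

PAF ≈ 0.226

p₁ = 0.472, p₀ = 0.318.
Overall risk P(Y=1) = π·p₁ + (1−π)·p₀ = 0.604×0.472 + 0.396×0.318 = 0.41102.
Under exogeneity, PAF = [P(Y=1) − p₀] / P(Y=1).
PAF = (0.41102 − 0.318) / 0.41102 ≈ 0.2263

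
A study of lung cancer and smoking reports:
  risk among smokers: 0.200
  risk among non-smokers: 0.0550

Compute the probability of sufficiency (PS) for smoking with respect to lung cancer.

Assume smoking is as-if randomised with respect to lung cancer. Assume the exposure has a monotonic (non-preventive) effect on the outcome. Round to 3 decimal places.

Let p₁ = 0.2, p₀ = 0.055.
Under exogeneity and monotonicity, PS = (p₁ − p₀) / (1 − p₀).
PS = (0.2 − 0.055) / (1 − 0.055) = 0.145 / 0.945 ≈ 0.1534

PS ≈ 0.153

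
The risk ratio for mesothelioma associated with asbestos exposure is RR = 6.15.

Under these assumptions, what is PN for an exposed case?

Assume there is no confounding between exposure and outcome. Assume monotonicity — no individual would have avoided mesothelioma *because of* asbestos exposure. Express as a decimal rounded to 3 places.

PN ≈ 0.837

Under exogeneity and monotonicity, PN = (RR − 1) / RR = 1 − 1/RR.
PN = (6.15 − 1) / 6.15 = 5.15 / 6.15 ≈ 0.8374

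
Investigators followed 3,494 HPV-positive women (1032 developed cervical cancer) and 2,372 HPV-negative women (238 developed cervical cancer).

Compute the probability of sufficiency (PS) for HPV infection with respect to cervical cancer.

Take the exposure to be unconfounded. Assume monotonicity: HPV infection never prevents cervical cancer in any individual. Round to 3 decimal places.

p₁ = P(outcome | exposed) = 1032/3494 = 0.29536
p₀ = P(outcome | unexposed) = 238/2372 = 0.10034
Under exogeneity and monotonicity, PS = (p₁ − p₀) / (1 − p₀).
PS = (0.29536 − 0.10034) / (1 − 0.10034) = 0.19503 / 0.89966 ≈ 0.2168

PS ≈ 0.217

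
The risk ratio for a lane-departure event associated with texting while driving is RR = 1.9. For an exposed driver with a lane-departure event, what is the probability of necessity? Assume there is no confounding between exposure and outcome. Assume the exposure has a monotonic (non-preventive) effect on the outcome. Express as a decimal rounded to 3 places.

Under exogeneity and monotonicity, PN = (RR − 1) / RR = 1 − 1/RR.
PN = (1.9 − 1) / 1.9 = 0.9 / 1.9 ≈ 0.4737

PN ≈ 0.474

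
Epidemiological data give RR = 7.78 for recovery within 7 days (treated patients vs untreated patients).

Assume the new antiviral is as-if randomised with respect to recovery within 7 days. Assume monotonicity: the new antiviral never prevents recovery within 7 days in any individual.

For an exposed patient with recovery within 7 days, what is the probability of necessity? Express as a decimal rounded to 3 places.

Under exogeneity and monotonicity, PN = (RR − 1) / RR = 1 − 1/RR.
PN = (7.78 − 1) / 7.78 = 6.78 / 7.78 ≈ 0.8715

PN ≈ 0.871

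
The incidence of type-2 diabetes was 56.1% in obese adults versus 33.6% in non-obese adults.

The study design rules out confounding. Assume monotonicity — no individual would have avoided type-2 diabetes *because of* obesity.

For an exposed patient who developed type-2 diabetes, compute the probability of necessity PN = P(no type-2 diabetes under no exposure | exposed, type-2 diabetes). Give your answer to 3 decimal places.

PN ≈ 0.401

p₁ = 0.561, p₀ = 0.336.
Under exogeneity and monotonicity, PN = (p₁ − p₀) / p₁.
PN = (0.561 − 0.336) / 0.561 = 0.225 / 0.561 ≈ 0.4011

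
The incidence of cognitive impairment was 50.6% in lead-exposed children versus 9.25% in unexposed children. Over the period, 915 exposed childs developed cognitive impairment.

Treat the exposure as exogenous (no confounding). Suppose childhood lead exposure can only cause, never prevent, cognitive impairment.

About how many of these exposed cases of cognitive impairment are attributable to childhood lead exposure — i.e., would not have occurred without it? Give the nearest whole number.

about 748 cases

p₁ = 0.506, p₀ = 0.0925.
PN = (p₁ − p₀)/p₁ = (0.506 − 0.0925) / 0.506 ≈ 0.81719.
Attributable cases ≈ PN × (exposed cases) = 0.81719 × 915 ≈ 747.73.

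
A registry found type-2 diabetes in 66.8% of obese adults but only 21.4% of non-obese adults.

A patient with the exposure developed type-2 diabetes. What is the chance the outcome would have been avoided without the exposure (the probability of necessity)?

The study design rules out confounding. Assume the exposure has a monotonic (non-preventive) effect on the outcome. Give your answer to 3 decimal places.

PN ≈ 0.680

p₁ = 0.668, p₀ = 0.214.
Under exogeneity and monotonicity, PN = (p₁ − p₀) / p₁.
PN = (0.668 − 0.214) / 0.668 = 0.454 / 0.668 ≈ 0.6796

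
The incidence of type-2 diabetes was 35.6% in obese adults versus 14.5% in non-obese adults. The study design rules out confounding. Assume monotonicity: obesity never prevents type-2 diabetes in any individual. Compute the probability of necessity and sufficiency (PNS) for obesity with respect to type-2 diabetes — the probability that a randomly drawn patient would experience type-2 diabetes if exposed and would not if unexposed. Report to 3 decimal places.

PNS ≈ 0.211

p₁ = 0.356, p₀ = 0.145.
Under exogeneity and monotonicity, PNS = p₁ − p₀.
PNS = 0.356 − 0.145 = 0.211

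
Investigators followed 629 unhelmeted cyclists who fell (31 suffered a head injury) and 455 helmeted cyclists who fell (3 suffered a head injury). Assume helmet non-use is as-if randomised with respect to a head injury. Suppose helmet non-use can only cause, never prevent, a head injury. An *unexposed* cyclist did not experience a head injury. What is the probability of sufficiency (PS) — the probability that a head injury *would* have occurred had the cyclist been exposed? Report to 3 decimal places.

p₁ = P(outcome | exposed) = 31/629 = 0.049285
p₀ = P(outcome | unexposed) = 3/455 = 0.0065934
Under exogeneity and monotonicity, PS = (p₁ − p₀) / (1 − p₀).
PS = (0.049285 − 0.0065934) / (1 − 0.0065934) = 0.042691 / 0.99341 ≈ 0.0430

PS ≈ 0.043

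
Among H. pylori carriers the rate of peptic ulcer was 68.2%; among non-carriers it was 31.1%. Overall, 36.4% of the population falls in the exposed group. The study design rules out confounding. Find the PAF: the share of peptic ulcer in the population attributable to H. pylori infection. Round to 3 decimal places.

PAF ≈ 0.303

p₁ = 0.682, p₀ = 0.311.
Overall risk P(Y=1) = π·p₁ + (1−π)·p₀ = 0.364×0.682 + 0.636×0.311 = 0.44604.
Under exogeneity, PAF = [P(Y=1) − p₀] / P(Y=1).
PAF = (0.44604 − 0.311) / 0.44604 ≈ 0.3028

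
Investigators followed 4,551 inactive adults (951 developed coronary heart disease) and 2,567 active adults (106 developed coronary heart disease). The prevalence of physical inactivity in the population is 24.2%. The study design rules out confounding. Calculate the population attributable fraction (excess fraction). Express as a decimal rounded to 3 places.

p₁ = P(outcome | exposed) = 951/4551 = 0.20897
p₀ = P(outcome | unexposed) = 106/2567 = 0.041293
Overall risk P(Y=1) = π·p₁ + (1−π)·p₀ = 0.242×0.20897 + 0.758×0.041293 = 0.08187.
Under exogeneity, PAF = [P(Y=1) − p₀] / P(Y=1).
PAF = (0.08187 − 0.041293) / 0.08187 ≈ 0.4956

PAF ≈ 0.496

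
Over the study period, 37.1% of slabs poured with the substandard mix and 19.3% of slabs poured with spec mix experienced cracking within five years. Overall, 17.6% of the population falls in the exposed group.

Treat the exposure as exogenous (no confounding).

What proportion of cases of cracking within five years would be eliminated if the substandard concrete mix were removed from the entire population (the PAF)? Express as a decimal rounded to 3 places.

PAF ≈ 0.140

p₁ = 0.371, p₀ = 0.193.
Overall risk P(Y=1) = π·p₁ + (1−π)·p₀ = 0.176×0.371 + 0.824×0.193 = 0.22433.
Under exogeneity, PAF = [P(Y=1) − p₀] / P(Y=1).
PAF = (0.22433 − 0.193) / 0.22433 ≈ 0.1397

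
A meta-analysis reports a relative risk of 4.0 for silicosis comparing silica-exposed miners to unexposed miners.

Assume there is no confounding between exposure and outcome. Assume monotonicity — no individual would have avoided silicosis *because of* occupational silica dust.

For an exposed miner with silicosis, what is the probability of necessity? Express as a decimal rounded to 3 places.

PN ≈ 0.750

Under exogeneity and monotonicity, PN = (RR − 1) / RR = 1 − 1/RR.
PN = (4.0 − 1) / 4.0 = 3 / 4.0 ≈ 0.7500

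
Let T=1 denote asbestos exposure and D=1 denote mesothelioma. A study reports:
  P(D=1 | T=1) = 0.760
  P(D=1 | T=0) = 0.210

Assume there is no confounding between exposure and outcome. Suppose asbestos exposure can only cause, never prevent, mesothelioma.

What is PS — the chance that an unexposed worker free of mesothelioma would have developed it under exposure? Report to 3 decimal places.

Let p₁ = 0.76, p₀ = 0.21.
Under exogeneity and monotonicity, PS = (p₁ − p₀) / (1 − p₀).
PS = (0.76 − 0.21) / (1 − 0.21) = 0.55 / 0.79 ≈ 0.6962

PS ≈ 0.696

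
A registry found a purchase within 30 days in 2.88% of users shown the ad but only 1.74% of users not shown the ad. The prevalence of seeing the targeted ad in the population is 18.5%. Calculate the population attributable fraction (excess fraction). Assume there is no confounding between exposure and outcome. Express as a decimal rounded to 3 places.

p₁ = 0.0288, p₀ = 0.0174.
Overall risk P(Y=1) = π·p₁ + (1−π)·p₀ = 0.185×0.0288 + 0.815×0.0174 = 0.019509.
Under exogeneity, PAF = [P(Y=1) − p₀] / P(Y=1).
PAF = (0.019509 − 0.0174) / 0.019509 ≈ 0.1081

PAF ≈ 0.108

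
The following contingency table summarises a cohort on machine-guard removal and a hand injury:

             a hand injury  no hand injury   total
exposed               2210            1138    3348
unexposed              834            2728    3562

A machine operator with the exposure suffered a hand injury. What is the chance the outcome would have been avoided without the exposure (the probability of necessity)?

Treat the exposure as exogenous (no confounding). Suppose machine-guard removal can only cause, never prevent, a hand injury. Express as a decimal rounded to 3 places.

p₁ = P(outcome | exposed) = 2210/3348 = 0.6601
p₀ = P(outcome | unexposed) = 834/3562 = 0.23414
Under exogeneity and monotonicity, PN = (p₁ − p₀) / p₁.
PN = (0.6601 − 0.23414) / 0.6601 = 0.42596 / 0.6601 ≈ 0.6453

PN ≈ 0.645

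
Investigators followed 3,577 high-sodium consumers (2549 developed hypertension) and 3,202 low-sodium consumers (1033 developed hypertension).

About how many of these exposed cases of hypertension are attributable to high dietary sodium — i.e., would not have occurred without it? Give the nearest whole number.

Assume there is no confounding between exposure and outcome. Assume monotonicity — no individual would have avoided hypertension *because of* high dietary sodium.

p₁ = P(outcome | exposed) = 2549/3577 = 0.71261
p₀ = P(outcome | unexposed) = 1033/3202 = 0.32261
PN = (p₁ − p₀)/p₁ = (0.71261 − 0.32261) / 0.71261 ≈ 0.54728.
Attributable cases ≈ PN × (exposed cases) = 0.54728 × 2549 ≈ 1395.02.

about 1395 cases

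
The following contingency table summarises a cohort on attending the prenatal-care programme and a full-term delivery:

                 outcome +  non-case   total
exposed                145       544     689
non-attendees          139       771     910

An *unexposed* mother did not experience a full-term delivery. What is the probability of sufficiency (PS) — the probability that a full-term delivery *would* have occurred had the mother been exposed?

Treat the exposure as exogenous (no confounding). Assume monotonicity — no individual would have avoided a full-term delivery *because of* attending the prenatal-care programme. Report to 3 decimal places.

p₁ = P(outcome | exposed) = 145/689 = 0.21045
p₀ = P(outcome | unexposed) = 139/910 = 0.15275
Under exogeneity and monotonicity, PS = (p₁ − p₀)/(1 − p₀).
PS = (0.21045 − 0.15275) / 0.84725 ≈ 0.0681

PS ≈ 0.068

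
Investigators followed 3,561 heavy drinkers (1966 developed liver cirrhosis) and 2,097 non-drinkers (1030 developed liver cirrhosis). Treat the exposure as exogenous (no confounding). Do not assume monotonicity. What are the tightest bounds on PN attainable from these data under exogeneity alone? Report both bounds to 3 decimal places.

0.110 ≤ PN ≤ 0.922

p₁ = P(outcome | exposed) = 1966/3561 = 0.55209
p₀ = P(outcome | unexposed) = 1030/2097 = 0.49118
Under exogeneity alone the bounds on PN are max{0,(p₁−p₀)/p₁} ≤ PN ≤ min{1,(1−p₀)/p₁}.
  lower = (p₁ − p₀)/p₁ = 0.060914 / 0.55209 ≈ 0.1103
  upper = min{1, (1 − p₀)/p₁} = 0.50882 / 0.55209 ≈ 0.9216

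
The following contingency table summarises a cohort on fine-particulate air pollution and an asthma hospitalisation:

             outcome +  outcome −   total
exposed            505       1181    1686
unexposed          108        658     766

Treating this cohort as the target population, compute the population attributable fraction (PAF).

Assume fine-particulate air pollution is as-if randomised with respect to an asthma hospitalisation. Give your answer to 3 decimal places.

p₁ = P(outcome | exposed) = 505/1686 = 0.29953
p₀ = P(outcome | unexposed) = 108/766 = 0.14099
Exposure prevalence π = 1686/2452 = 0.6876; overall risk P(Y=1) = 0.25.
Under exogeneity, PAF = [P(Y=1) − p₀]/P(Y=1).
PAF = (0.25 − 0.14099) / 0.25 ≈ 0.4360

PAF ≈ 0.436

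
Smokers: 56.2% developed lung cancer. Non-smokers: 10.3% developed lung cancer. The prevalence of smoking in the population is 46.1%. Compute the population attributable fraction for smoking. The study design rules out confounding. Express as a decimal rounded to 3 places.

p₁ = 0.562, p₀ = 0.103.
Overall risk P(Y=1) = π·p₁ + (1−π)·p₀ = 0.461×0.562 + 0.539×0.103 = 0.3146.
Under exogeneity, PAF = [P(Y=1) − p₀] / P(Y=1).
PAF = (0.3146 − 0.103) / 0.3146 ≈ 0.6726

PAF ≈ 0.673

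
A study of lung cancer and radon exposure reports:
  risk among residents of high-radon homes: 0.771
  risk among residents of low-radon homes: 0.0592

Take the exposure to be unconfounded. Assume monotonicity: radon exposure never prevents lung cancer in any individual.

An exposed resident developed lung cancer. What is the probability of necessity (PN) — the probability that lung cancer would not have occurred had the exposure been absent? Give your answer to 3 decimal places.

PN ≈ 0.923

Let p₁ = 0.771, p₀ = 0.0592.
Under exogeneity and monotonicity, PN = (p₁ − p₀) / p₁.
PN = (0.771 − 0.0592) / 0.771 = 0.7118 / 0.771 ≈ 0.9232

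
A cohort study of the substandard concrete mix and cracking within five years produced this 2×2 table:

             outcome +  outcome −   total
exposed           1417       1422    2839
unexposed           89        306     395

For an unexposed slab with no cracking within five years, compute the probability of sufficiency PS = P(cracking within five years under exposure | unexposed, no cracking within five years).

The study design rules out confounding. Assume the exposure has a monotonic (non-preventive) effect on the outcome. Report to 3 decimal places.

PS ≈ 0.353

p₁ = P(outcome | exposed) = 1417/2839 = 0.49912
p₀ = P(outcome | unexposed) = 89/395 = 0.22532
Under exogeneity and monotonicity, PS = (p₁ − p₀)/(1 − p₀).
PS = (0.49912 − 0.22532) / 0.77468 ≈ 0.3534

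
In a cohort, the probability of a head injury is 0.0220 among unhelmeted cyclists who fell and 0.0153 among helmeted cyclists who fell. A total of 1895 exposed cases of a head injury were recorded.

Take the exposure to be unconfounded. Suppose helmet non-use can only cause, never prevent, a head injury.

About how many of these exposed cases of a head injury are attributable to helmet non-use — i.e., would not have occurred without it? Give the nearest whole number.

about 577 cases

Let p₁ = 0.022, p₀ = 0.0153.
PN = (p₁ − p₀)/p₁ = (0.022 − 0.0153) / 0.022 ≈ 0.30455.
Attributable cases ≈ PN × (exposed cases) = 0.30455 × 1895 ≈ 577.11.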